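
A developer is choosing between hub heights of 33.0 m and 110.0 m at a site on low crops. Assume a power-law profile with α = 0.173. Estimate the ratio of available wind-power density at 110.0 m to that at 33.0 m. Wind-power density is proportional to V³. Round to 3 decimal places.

Speed ratio: V_B/V_A = (z_B/z_A)^α = (110.0/33.0)^0.173 = (3.3333)^0.173 = 1.23157
Power-density ratio: P_B/P_A = (V_B/V_A)³ = (1.23157)³ = 1.86799

1.868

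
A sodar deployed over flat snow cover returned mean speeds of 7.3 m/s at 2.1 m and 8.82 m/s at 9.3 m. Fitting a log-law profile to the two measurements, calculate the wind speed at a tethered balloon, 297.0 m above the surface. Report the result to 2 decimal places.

12.36 m/s

Log law: V ∝ ln(z/z₀). From the pair, with r = V₁/V₂ = 0.82766,
ln z₀ = (ln z₁ − r·ln z₂)/(1 − r) = (0.7419 − 0.82766×2.2300)/0.17234 = -6.4047 → z₀ = 0.001654 m
V₃ = V₁ · ln(z₃/z₀)/ln(z₁/z₀) = 7.3 × 12.0985/7.1467 = 12.3580 m/s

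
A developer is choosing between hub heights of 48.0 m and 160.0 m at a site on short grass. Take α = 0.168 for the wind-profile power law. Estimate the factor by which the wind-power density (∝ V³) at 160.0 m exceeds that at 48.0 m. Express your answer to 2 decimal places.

1.83

Speed ratio: V_B/V_A = (z_B/z_A)^α = (160.0/48.0)^0.168 = (3.3333)^0.168 = 1.22418
Power-density ratio: P_B/P_A = (V_B/V_A)³ = (1.22418)³ = 1.83456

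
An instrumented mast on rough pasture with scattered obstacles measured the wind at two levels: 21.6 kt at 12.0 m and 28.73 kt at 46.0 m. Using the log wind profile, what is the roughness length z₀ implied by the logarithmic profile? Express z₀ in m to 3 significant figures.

z₀ ≈ 0.205 m

Log law: V(z) ∝ ln(z/z₀). With r = V₁/V₂ = 21.6/28.73 = 0.75183,
r · ln(z₂/z₀) = ln(z₁/z₀) ⇒ ln z₀ = (ln z₁ − r·ln z₂)/(1 − r)
ln z₀ = (2.48491 − 0.75183×3.82864) / 0.24817 = -1.5859
z₀ = exp(-1.5859) = 0.2048 m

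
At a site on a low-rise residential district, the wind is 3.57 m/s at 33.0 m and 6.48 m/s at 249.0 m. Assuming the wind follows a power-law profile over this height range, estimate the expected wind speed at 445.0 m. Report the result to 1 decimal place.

First find α: α = ln(V₂/V₁)/ln(z₂/z₁) = ln(6.48/3.57)/ln(249.0/33.0) = 0.59615/2.02095 = 0.2950
Extrapolate from 249.0 m to 445.0 m: V₃ = 6.48 × (445.0/249.0)^0.2950 = 6.48 × 1.1868 = 7.6906 m/s

7.7 m/s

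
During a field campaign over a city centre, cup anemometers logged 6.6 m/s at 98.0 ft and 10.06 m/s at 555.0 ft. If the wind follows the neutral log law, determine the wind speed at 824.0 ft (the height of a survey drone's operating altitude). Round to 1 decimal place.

10.8 m/s

Log law: V ∝ ln(z/z₀). From the pair, with r = V₁/V₂ = 0.65606,
ln z₀ = (ln z₁ − r·ln z₂)/(1 − r) = (4.5850 − 0.65606×6.3190)/0.34394 = 1.2773 → z₀ = 3.587 ft
V₃ = V₁ · ln(z₃/z₀)/ln(z₁/z₀) = 6.6 × 5.4368/3.3076 = 10.8486 m/s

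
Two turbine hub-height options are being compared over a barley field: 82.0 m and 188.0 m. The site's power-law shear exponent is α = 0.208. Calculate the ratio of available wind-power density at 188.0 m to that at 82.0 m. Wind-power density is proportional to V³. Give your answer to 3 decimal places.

1.678

Speed ratio: V_B/V_A = (z_B/z_A)^α = (188.0/82.0)^0.208 = (2.2927)^0.208 = 1.18837
Power-density ratio: P_B/P_A = (V_B/V_A)³ = (1.18837)³ = 1.67824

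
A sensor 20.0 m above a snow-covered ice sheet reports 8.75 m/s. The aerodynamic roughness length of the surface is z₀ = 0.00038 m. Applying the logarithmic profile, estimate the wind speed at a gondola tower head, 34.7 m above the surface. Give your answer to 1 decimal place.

9.2 m/s

Log law: V(z) ∝ ln(z/z₀), so V₂/V₁ = ln(z₂/z₀) / ln(z₁/z₀).
ln(34.7/0.00038) = 11.4221, ln(20.0/0.00038) = 10.8711
V₂ = 8.75 × 11.4221/10.8711 = 8.75 × 1.0507 = 9.1935 m/s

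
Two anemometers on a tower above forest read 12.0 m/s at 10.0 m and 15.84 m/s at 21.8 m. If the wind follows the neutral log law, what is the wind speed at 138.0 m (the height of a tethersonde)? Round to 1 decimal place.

Log law: V ∝ ln(z/z₀). From the pair, with r = V₁/V₂ = 0.75758,
ln z₀ = (ln z₁ − r·ln z₂)/(1 − r) = (2.3026 − 0.75758×3.0819)/0.24242 = -0.1328 → z₀ = 0.8756 m
V₃ = V₁ · ln(z₃/z₀)/ln(z₁/z₀) = 12.0 × 5.0601/2.4354 = 24.9326 m/s

24.9 m/s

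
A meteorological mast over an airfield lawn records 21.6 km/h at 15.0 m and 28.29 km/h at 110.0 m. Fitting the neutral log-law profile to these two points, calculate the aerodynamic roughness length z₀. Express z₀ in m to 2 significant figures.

z₀ ≈ 0.024 m

Log law: V(z) ∝ ln(z/z₀). With r = V₁/V₂ = 21.6/28.29 = 0.76352,
r · ln(z₂/z₀) = ln(z₁/z₀) ⇒ ln z₀ = (ln z₁ − r·ln z₂)/(1 − r)
ln z₀ = (2.70805 − 0.76352×4.70048) / 0.23648 = -3.7249
z₀ = exp(-3.7249) = 0.02412 m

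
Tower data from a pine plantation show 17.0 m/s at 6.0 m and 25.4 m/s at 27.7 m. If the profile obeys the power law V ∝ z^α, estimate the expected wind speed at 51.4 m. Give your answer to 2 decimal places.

29.88 m/s

First find α: α = ln(V₂/V₁)/ln(z₂/z₁) = ln(25.4/17.0)/ln(27.7/6.0) = 0.40154/1.52967 = 0.2625
Extrapolate from 27.7 m to 51.4 m: V₃ = 25.4 × (51.4/27.7)^0.2625 = 25.4 × 1.1762 = 29.8751 m/s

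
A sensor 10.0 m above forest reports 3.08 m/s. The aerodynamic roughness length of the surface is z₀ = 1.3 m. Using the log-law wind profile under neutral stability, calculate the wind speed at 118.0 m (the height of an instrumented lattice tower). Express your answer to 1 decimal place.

Log law: V(z) ∝ ln(z/z₀), so V₂/V₁ = ln(z₂/z₀) / ln(z₁/z₀).
ln(118.0/1.3) = 4.5083, ln(10.0/1.3) = 2.0402
V₂ = 3.08 × 4.5083/2.0402 = 3.08 × 2.2097 = 6.8059 m/s

6.8 m/s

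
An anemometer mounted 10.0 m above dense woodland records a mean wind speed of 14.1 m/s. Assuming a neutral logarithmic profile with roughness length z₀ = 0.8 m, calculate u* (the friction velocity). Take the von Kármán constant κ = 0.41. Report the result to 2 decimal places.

Log law: V(z) = (u*/κ) · ln(z/z₀) ⇒ u* = κ · V / ln(z/z₀)
u* = 0.41 × 14.1 / ln(10.0/0.8) = 0.41 × 14.1 / 2.5257
   = 5.7810 / 2.5257 = 2.2888 m/s

u* ≈ 2.29 m/s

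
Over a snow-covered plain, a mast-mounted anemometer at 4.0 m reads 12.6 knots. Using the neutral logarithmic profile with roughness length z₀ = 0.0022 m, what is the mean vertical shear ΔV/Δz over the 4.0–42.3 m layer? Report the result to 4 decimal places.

Log law: V₂ = V₁ · ln(z₂/z₀)/ln(z₁/z₀) = 12.6 × 9.8641/7.5056 = 16.5593 knots
ΔV/Δz = (16.5593 − 12.6)/(42.3 − 4.0) = 3.9593/38.3000 = 0.10338 knots/m

0.1034 knots/m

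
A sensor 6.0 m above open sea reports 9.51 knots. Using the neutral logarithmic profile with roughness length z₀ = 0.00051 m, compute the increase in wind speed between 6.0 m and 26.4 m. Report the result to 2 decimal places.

1.50 knots

Log law: V₂ = V₁ · ln(z₂/z₀)/ln(z₁/z₀) = 9.51 × 10.8545/9.3729 = 11.0133 knots
ΔV = 11.0133 − 9.51 = 1.5033 knots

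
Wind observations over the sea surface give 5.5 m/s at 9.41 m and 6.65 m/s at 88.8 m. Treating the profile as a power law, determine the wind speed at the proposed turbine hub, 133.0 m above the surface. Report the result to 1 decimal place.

First find α: α = ln(V₂/V₁)/ln(z₂/z₁) = ln(6.65/5.5)/ln(88.8/9.41) = 0.18987/2.24461 = 0.0846
Extrapolate from 88.8 m to 133.0 m: V₃ = 6.65 × (133.0/88.8)^0.0846 = 6.65 × 1.0348 = 6.8812 m/s

6.9 m/s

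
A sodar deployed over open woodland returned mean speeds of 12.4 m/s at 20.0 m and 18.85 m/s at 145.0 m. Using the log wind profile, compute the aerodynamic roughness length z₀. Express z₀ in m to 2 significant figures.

Log law: V(z) ∝ ln(z/z₀). With r = V₁/V₂ = 12.4/18.85 = 0.65782,
r · ln(z₂/z₀) = ln(z₁/z₀) ⇒ ln z₀ = (ln z₁ − r·ln z₂)/(1 − r)
ln z₀ = (2.99573 − 0.65782×4.97673) / 0.34218 = -0.8127
z₀ = exp(-0.8127) = 0.4437 m

z₀ ≈ 0.44 m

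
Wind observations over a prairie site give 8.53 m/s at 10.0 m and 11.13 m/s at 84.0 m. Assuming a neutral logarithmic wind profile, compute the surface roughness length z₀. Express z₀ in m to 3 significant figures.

z₀ ≈ 0.00928 m

Log law: V(z) ∝ ln(z/z₀). With r = V₁/V₂ = 8.53/11.13 = 0.76640,
r · ln(z₂/z₀) = ln(z₁/z₀) ⇒ ln z₀ = (ln z₁ − r·ln z₂)/(1 − r)
ln z₀ = (2.30259 − 0.76640×4.43082) / 0.23360 = -4.6797
z₀ = exp(-4.6797) = 0.009282 m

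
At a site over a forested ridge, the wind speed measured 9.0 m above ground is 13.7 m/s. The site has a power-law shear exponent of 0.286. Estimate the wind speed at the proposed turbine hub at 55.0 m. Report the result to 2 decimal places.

Power-law profile: V₂ = V₁ · (z₂/z₁)^α
V₂ = 13.7 × (55.0/9.0)^0.286 = 13.7 × (6.1111)^0.286
    = 13.7 × 1.6781 = 22.9906 m/s

22.99 m/s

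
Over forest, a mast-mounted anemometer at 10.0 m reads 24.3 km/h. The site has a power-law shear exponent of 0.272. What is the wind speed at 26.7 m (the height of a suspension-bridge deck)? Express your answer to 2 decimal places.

Power-law profile: V₂ = V₁ · (z₂/z₁)^α
V₂ = 24.3 × (26.7/10.0)^0.272 = 24.3 × (2.6700)^0.272
    = 24.3 × 1.3062 = 31.7408 km/h

31.74 km/h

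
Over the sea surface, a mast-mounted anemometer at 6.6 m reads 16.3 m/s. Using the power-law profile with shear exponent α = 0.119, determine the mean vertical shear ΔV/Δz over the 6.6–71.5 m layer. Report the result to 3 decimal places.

Power law: V₂ = V₁ · (z₂/z₁)^α = 16.3 × (10.8333)^0.119 = 21.6433 m/s
ΔV/Δz = (21.6433 − 16.3)/(71.5 − 6.6) = 5.3433/64.9000 = 0.08233 m/s/m

0.082 m/s/m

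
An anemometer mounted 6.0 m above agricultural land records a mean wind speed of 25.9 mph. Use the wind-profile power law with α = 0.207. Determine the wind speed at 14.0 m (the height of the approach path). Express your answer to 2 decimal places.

Power-law profile: V₂ = V₁ · (z₂/z₁)^α
V₂ = 25.9 × (14.0/6.0)^0.207 = 25.9 × (2.3333)^0.207
    = 25.9 × 1.1917 = 30.8653 mph

30.87 mph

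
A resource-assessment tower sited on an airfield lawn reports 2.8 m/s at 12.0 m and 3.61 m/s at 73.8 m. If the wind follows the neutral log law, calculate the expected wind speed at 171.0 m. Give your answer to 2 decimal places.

3.98 m/s

Log law: V ∝ ln(z/z₀). From the pair, with r = V₁/V₂ = 0.77562,
ln z₀ = (ln z₁ − r·ln z₂)/(1 − r) = (2.4849 − 0.77562×4.3014)/0.22438 = -3.7942 → z₀ = 0.02250 m
V₃ = V₁ · ln(z₃/z₀)/ln(z₁/z₀) = 2.8 × 8.9359/6.2791 = 3.9847 m/s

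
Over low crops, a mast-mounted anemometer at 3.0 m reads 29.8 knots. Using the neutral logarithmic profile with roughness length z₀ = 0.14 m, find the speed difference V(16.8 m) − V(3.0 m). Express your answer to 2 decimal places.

16.75 knots

Log law: V₂ = V₁ · ln(z₂/z₀)/ln(z₁/z₀) = 29.8 × 4.7875/3.0647 = 46.5514 knots
ΔV = 46.5514 − 29.8 = 16.7514 knots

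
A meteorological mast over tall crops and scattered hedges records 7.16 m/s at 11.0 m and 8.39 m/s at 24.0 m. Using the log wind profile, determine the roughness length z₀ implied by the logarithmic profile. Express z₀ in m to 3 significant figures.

z₀ ≈ 0.117 m

Log law: V(z) ∝ ln(z/z₀). With r = V₁/V₂ = 7.16/8.39 = 0.85340,
r · ln(z₂/z₀) = ln(z₁/z₀) ⇒ ln z₀ = (ln z₁ − r·ln z₂)/(1 − r)
ln z₀ = (2.39790 − 0.85340×3.17805) / 0.14660 = -2.1435
z₀ = exp(-2.1435) = 0.1172 m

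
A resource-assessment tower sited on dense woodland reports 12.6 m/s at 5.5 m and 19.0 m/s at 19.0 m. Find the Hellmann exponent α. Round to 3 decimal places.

Power law: V₂/V₁ = (z₂/z₁)^α ⇒ α = ln(V₂/V₁) / ln(z₂/z₁)
α = ln(19.0/12.6) / ln(19.0/5.5) = ln(1.5079) / ln(3.4545)
  = 0.41074 / 1.23969 = 0.33133

α ≈ 0.331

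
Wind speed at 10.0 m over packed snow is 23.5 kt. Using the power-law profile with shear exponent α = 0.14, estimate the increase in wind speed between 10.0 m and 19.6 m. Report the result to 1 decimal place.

2.3 kt

Power law: V₂ = V₁ · (z₂/z₁)^α = 23.5 × (1.9600)^0.14 = 25.8216 kt
ΔV = 25.8216 − 23.5 = 2.3216 kt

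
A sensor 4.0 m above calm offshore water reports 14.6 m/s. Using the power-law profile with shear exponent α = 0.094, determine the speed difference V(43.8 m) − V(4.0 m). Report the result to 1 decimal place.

3.7 m/s

Power law: V₂ = V₁ · (z₂/z₁)^α = 14.6 × (10.9500)^0.094 = 18.2834 m/s
ΔV = 18.2834 − 14.6 = 3.6834 m/s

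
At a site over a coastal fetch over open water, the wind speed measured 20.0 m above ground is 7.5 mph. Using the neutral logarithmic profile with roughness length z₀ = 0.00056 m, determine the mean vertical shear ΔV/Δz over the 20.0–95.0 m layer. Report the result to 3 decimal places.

0.015 mph/m

Log law: V₂ = V₁ · ln(z₂/z₀)/ln(z₁/z₀) = 7.5 × 12.0415/10.4833 = 8.6147 mph
ΔV/Δz = (8.6147 − 7.5)/(95.0 − 20.0) = 1.1147/75.0000 = 0.01486 mph/m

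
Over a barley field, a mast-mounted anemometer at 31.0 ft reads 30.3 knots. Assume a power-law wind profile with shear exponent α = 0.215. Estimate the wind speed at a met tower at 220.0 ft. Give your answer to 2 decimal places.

Power-law profile: V₂ = V₁ · (z₂/z₁)^α
V₂ = 30.3 × (220.0/31.0)^0.215 = 30.3 × (7.0968)^0.215
    = 30.3 × 1.5240 = 46.1765 knots

46.18 knots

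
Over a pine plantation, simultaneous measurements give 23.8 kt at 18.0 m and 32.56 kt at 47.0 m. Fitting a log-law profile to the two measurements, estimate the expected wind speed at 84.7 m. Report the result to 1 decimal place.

37.9 kt

Log law: V ∝ ln(z/z₀). From the pair, with r = V₁/V₂ = 0.73096,
ln z₀ = (ln z₁ − r·ln z₂)/(1 − r) = (2.8904 − 0.73096×3.8501)/0.26904 = 0.2828 → z₀ = 1.327 m
V₃ = V₁ · ln(z₃/z₀)/ln(z₁/z₀) = 23.8 × 4.1564/2.6076 = 37.9356 kt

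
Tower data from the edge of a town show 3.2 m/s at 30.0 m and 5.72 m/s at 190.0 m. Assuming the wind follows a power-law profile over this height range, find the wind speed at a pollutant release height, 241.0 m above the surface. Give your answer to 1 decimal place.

First find α: α = ln(V₂/V₁)/ln(z₂/z₁) = ln(5.72/3.2)/ln(190.0/30.0) = 0.58082/1.84583 = 0.3147
Extrapolate from 190.0 m to 241.0 m: V₃ = 5.72 × (241.0/190.0)^0.3147 = 5.72 × 1.0777 = 6.1644 m/s

6.2 m/s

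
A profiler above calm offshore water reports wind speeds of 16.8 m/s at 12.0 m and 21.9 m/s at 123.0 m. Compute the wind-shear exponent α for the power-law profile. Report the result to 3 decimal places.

α ≈ 0.114

Power law: V₂/V₁ = (z₂/z₁)^α ⇒ α = ln(V₂/V₁) / ln(z₂/z₁)
α = ln(21.9/16.8) / ln(123.0/12.0) = ln(1.3036) / ln(10.2500)
  = 0.26511 / 2.32728 = 0.11391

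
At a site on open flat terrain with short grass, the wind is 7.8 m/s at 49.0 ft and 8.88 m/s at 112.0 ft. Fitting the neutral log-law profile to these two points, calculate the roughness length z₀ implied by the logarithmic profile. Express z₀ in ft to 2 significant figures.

z₀ ≈ 0.13 ft

Log law: V(z) ∝ ln(z/z₀). With r = V₁/V₂ = 7.8/8.88 = 0.87838,
r · ln(z₂/z₀) = ln(z₁/z₀) ⇒ ln z₀ = (ln z₁ − r·ln z₂)/(1 − r)
ln z₀ = (3.89182 − 0.87838×4.71850) / 0.12162 = -2.0786
z₀ = exp(-2.0786) = 0.1251 ft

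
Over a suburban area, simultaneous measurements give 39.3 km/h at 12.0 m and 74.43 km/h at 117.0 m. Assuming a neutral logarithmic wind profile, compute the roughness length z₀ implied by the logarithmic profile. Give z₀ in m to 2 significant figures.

z₀ ≈ 0.94 m

Log law: V(z) ∝ ln(z/z₀). With r = V₁/V₂ = 39.3/74.43 = 0.52801,
r · ln(z₂/z₀) = ln(z₁/z₀) ⇒ ln z₀ = (ln z₁ − r·ln z₂)/(1 − r)
ln z₀ = (2.48491 − 0.52801×4.76217) / 0.47199 = -0.0627
z₀ = exp(-0.0627) = 0.9392 m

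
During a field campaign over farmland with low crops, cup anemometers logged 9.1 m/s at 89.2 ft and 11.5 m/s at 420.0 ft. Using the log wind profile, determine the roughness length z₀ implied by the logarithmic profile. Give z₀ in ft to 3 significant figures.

Log law: V(z) ∝ ln(z/z₀). With r = V₁/V₂ = 9.1/11.5 = 0.79130,
r · ln(z₂/z₀) = ln(z₁/z₀) ⇒ ln z₀ = (ln z₁ − r·ln z₂)/(1 − r)
ln z₀ = (4.49088 − 0.79130×6.04025) / 0.20870 = -1.3838
z₀ = exp(-1.3838) = 0.2506 ft

z₀ ≈ 0.251 ft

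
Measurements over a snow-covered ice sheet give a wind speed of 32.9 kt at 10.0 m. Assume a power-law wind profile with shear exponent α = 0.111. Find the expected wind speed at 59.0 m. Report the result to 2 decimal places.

40.06 kt

Power-law profile: V₂ = V₁ · (z₂/z₁)^α
V₂ = 32.9 × (59.0/10.0)^0.111 = 32.9 × (5.9000)^0.111
    = 32.9 × 1.2178 = 40.0646 kt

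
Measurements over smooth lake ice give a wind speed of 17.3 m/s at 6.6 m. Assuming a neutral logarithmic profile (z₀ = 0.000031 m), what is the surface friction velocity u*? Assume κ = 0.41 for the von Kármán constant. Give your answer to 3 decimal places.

u* ≈ 0.578 m/s

Log law: V(z) = (u*/κ) · ln(z/z₀) ⇒ u* = κ · V / ln(z/z₀)
u* = 0.41 × 17.3 / ln(6.6/0.000031) = 0.41 × 17.3 / 12.2686
   = 7.0930 / 12.2686 = 0.5781 m/s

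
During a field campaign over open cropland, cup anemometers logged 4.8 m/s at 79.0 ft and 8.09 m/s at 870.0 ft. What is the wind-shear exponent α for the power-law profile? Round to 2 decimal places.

Power law: V₂/V₁ = (z₂/z₁)^α ⇒ α = ln(V₂/V₁) / ln(z₂/z₁)
α = ln(8.09/4.8) / ln(870.0/79.0) = ln(1.6854) / ln(11.0127)
  = 0.52201 / 2.39905 = 0.21759

α ≈ 0.22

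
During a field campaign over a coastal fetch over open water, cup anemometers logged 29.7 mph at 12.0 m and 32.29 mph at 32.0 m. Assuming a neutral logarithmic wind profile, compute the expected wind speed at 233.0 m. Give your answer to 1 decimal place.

37.5 mph

Log law: V ∝ ln(z/z₀). From the pair, with r = V₁/V₂ = 0.91979,
ln z₀ = (ln z₁ − r·ln z₂)/(1 − r) = (2.4849 − 0.91979×3.4657)/0.08021 = -8.7624 → z₀ = 0.0001565 m
V₃ = V₁ · ln(z₃/z₀)/ln(z₁/z₀) = 29.7 × 14.2135/11.2473 = 37.5324 mph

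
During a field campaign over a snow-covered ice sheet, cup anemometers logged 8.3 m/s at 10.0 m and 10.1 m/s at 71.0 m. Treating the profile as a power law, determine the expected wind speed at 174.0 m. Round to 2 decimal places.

11.05 m/s

First find α: α = ln(V₂/V₁)/ln(z₂/z₁) = ln(10.1/8.3)/ln(71.0/10.0) = 0.19628/1.96009 = 0.1001
Extrapolate from 71.0 m to 174.0 m: V₃ = 10.1 × (174.0/71.0)^0.1001 = 10.1 × 1.0939 = 11.0485 m/s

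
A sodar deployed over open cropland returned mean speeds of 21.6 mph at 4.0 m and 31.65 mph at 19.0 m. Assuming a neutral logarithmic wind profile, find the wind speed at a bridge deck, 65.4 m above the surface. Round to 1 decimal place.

Log law: V ∝ ln(z/z₀). From the pair, with r = V₁/V₂ = 0.68246,
ln z₀ = (ln z₁ − r·ln z₂)/(1 − r) = (1.3863 − 0.68246×2.9444)/0.31754 = -1.9626 → z₀ = 0.1405 m
V₃ = V₁ · ln(z₃/z₀)/ln(z₁/z₀) = 21.6 × 6.1431/3.3488 = 39.6227 mph

39.6 mph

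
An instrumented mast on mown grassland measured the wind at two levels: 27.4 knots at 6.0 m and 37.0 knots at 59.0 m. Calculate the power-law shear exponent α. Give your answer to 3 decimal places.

α ≈ 0.131

Power law: V₂/V₁ = (z₂/z₁)^α ⇒ α = ln(V₂/V₁) / ln(z₂/z₁)
α = ln(37.0/27.4) / ln(59.0/6.0) = ln(1.3504) / ln(9.8333)
  = 0.30037 / 2.28578 = 0.13141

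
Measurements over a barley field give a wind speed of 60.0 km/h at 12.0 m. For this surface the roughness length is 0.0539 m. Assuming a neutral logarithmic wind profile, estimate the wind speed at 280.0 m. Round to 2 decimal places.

94.96 km/h

Log law: V(z) ∝ ln(z/z₀), so V₂/V₁ = ln(z₂/z₀) / ln(z₁/z₀).
ln(280.0/0.0539) = 8.5554, ln(12.0/0.0539) = 5.4055
V₂ = 60.0 × 8.5554/5.4055 = 60.0 × 1.5827 = 94.9629 km/h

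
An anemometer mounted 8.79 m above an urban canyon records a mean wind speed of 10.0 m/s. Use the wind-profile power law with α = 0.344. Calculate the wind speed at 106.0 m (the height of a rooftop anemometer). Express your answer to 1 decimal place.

Power-law profile: V₂ = V₁ · (z₂/z₁)^α
V₂ = 10.0 × (106.0/8.79)^0.344 = 10.0 × (12.0592)^0.344
    = 10.0 × 2.3549 = 23.5490 m/s

23.5 m/s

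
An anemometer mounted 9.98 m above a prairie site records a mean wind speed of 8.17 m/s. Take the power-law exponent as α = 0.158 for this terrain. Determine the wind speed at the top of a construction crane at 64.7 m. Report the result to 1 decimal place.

11.0 m/s

Power-law profile: V₂ = V₁ · (z₂/z₁)^α
V₂ = 8.17 × (64.7/9.98)^0.158 = 8.17 × (6.4830)^0.158
    = 8.17 × 1.3436 = 10.9770 m/s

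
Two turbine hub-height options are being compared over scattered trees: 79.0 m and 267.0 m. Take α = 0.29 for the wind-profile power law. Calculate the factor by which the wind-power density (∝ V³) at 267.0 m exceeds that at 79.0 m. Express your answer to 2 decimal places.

2.88

Speed ratio: V_B/V_A = (z_B/z_A)^α = (267.0/79.0)^0.29 = (3.3797)^0.29 = 1.42356
Power-density ratio: P_B/P_A = (V_B/V_A)³ = (1.42356)³ = 2.88489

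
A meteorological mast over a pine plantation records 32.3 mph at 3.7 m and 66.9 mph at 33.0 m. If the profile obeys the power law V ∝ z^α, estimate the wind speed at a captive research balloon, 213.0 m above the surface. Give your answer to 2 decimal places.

124.43 mph

First find α: α = ln(V₂/V₁)/ln(z₂/z₁) = ln(66.9/32.3)/ln(33.0/3.7) = 0.72813/2.18817 = 0.3328
Extrapolate from 33.0 m to 213.0 m: V₃ = 66.9 × (213.0/33.0)^0.3328 = 66.9 × 1.8599 = 124.4271 mph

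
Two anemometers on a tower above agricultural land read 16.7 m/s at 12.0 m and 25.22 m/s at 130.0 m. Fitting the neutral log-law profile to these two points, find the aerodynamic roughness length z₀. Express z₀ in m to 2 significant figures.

z₀ ≈ 0.11 m

Log law: V(z) ∝ ln(z/z₀). With r = V₁/V₂ = 16.7/25.22 = 0.66217,
r · ln(z₂/z₀) = ln(z₁/z₀) ⇒ ln z₀ = (ln z₁ − r·ln z₂)/(1 − r)
ln z₀ = (2.48491 − 0.66217×4.86753) / 0.33783 = -2.1853
z₀ = exp(-2.1853) = 0.1124 m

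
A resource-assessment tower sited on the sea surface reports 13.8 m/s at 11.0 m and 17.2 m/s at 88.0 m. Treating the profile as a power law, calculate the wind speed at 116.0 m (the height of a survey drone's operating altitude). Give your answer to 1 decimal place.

First find α: α = ln(V₂/V₁)/ln(z₂/z₁) = ln(17.2/13.8)/ln(88.0/11.0) = 0.22024/2.07944 = 0.1059
Extrapolate from 88.0 m to 116.0 m: V₃ = 17.2 × (116.0/88.0)^0.1059 = 17.2 × 1.0297 = 17.7107 m/s

17.7 m/s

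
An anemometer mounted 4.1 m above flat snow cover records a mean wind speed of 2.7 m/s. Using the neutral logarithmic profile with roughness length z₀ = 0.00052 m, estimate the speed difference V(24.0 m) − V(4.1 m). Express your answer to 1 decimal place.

0.5 m/s

Log law: V₂ = V₁ · ln(z₂/z₀)/ln(z₁/z₀) = 2.7 × 10.7397/8.9727 = 3.2317 m/s
ΔV = 3.2317 − 2.7 = 0.5317 m/s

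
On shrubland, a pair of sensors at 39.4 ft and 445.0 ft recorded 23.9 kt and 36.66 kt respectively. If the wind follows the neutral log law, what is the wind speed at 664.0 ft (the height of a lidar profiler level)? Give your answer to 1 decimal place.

38.8 kt

Log law: V ∝ ln(z/z₀). From the pair, with r = V₁/V₂ = 0.65194,
ln z₀ = (ln z₁ − r·ln z₂)/(1 − r) = (3.6738 − 0.65194×6.0981)/0.34806 = -0.8671 → z₀ = 0.4202 ft
V₃ = V₁ · ln(z₃/z₀)/ln(z₁/z₀) = 23.9 × 7.3653/4.5408 = 38.7664 kt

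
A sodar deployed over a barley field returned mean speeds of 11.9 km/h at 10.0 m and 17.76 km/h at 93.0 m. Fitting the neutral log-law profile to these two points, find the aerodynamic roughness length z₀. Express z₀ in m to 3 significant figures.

z₀ ≈ 0.108 m

Log law: V(z) ∝ ln(z/z₀). With r = V₁/V₂ = 11.9/17.76 = 0.67005,
r · ln(z₂/z₀) = ln(z₁/z₀) ⇒ ln z₀ = (ln z₁ − r·ln z₂)/(1 − r)
ln z₀ = (2.30259 − 0.67005×4.53260) / 0.32995 = -2.2259
z₀ = exp(-2.2259) = 0.1080 m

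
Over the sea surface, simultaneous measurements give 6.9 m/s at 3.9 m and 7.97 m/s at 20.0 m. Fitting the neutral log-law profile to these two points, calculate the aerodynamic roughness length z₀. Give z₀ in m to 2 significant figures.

Log law: V(z) ∝ ln(z/z₀). With r = V₁/V₂ = 6.9/7.97 = 0.86575,
r · ln(z₂/z₀) = ln(z₁/z₀) ⇒ ln z₀ = (ln z₁ − r·ln z₂)/(1 − r)
ln z₀ = (1.36098 − 0.86575×2.99573) / 0.13425 = -9.1809
z₀ = exp(-9.1809) = 0.0001030 m

z₀ ≈ 0.00010 m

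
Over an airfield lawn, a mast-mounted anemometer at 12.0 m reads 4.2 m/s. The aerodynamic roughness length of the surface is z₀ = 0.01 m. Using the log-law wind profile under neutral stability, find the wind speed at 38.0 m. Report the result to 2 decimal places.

Log law: V(z) ∝ ln(z/z₀), so V₂/V₁ = ln(z₂/z₀) / ln(z₁/z₀).
ln(38.0/0.01) = 8.2428, ln(12.0/0.01) = 7.0901
V₂ = 4.2 × 8.2428/7.0901 = 4.2 × 1.1626 = 4.8828 m/s

4.88 m/s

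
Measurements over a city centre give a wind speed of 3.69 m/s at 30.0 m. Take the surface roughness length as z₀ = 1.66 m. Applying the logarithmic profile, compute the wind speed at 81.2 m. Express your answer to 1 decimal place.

Log law: V(z) ∝ ln(z/z₀), so V₂/V₁ = ln(z₂/z₀) / ln(z₁/z₀).
ln(81.2/1.66) = 3.8901, ln(30.0/1.66) = 2.8944
V₂ = 3.69 × 3.8901/2.8944 = 3.69 × 1.3440 = 4.9594 m/s

5.0 m/s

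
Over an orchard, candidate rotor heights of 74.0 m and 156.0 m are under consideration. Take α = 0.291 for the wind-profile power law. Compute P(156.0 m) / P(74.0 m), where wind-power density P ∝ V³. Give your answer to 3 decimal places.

Speed ratio: V_B/V_A = (z_B/z_A)^α = (156.0/74.0)^0.291 = (2.1081)^0.291 = 1.24238
Power-density ratio: P_B/P_A = (V_B/V_A)³ = (1.24238)³ = 1.91760

1.918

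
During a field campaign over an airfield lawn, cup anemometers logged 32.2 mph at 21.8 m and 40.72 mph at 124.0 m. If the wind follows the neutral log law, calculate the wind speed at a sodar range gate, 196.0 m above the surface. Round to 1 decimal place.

Log law: V ∝ ln(z/z₀). From the pair, with r = V₁/V₂ = 0.79077,
ln z₀ = (ln z₁ − r·ln z₂)/(1 − r) = (3.0819 − 0.79077×4.8203)/0.20923 = -3.4880 → z₀ = 0.03056 m
V₃ = V₁ · ln(z₃/z₀)/ln(z₁/z₀) = 32.2 × 8.7661/6.5699 = 42.9639 mph

43.0 mph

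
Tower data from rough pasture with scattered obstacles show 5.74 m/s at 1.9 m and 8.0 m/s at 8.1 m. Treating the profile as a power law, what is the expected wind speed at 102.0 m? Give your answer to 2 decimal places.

First find α: α = ln(V₂/V₁)/ln(z₂/z₁) = ln(8.0/5.74)/ln(8.1/1.9) = 0.33198/1.45001 = 0.2290
Extrapolate from 8.1 m to 102.0 m: V₃ = 8.0 × (102.0/8.1)^0.2290 = 8.0 × 1.7860 = 14.2877 m/s

14.29 m/s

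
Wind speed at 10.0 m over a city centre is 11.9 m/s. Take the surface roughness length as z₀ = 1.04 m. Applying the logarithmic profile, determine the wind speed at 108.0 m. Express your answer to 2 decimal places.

24.41 m/s

Log law: V(z) ∝ ln(z/z₀), so V₂/V₁ = ln(z₂/z₀) / ln(z₁/z₀).
ln(108.0/1.04) = 4.6429, ln(10.0/1.04) = 2.2634
V₂ = 11.9 × 4.6429/2.2634 = 11.9 × 2.0513 = 24.4108 m/s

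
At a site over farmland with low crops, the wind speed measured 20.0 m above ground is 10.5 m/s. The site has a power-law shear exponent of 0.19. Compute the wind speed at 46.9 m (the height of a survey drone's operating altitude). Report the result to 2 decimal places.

12.35 m/s

Power-law profile: V₂ = V₁ · (z₂/z₁)^α
V₂ = 10.5 × (46.9/20.0)^0.19 = 10.5 × (2.3450)^0.19
    = 10.5 × 1.1758 = 12.3457 m/s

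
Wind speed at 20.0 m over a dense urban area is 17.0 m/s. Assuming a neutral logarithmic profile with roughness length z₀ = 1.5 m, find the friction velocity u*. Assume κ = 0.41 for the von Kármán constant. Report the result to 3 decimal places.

u* ≈ 2.691 m/s

Log law: V(z) = (u*/κ) · ln(z/z₀) ⇒ u* = κ · V / ln(z/z₀)
u* = 0.41 × 17.0 / ln(20.0/1.5) = 0.41 × 17.0 / 2.5903
   = 6.9700 / 2.5903 = 2.6908 m/s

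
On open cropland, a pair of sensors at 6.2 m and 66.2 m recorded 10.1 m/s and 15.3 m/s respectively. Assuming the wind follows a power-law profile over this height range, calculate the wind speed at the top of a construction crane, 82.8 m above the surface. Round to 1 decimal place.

15.9 m/s

First find α: α = ln(V₂/V₁)/ln(z₂/z₁) = ln(15.3/10.1)/ln(66.2/6.2) = 0.41532/2.36813 = 0.1754
Extrapolate from 66.2 m to 82.8 m: V₃ = 15.3 × (82.8/66.2)^0.1754 = 15.3 × 1.0400 = 15.9123 m/s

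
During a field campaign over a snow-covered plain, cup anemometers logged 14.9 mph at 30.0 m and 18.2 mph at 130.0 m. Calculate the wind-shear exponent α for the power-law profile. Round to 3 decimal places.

α ≈ 0.136

Power law: V₂/V₁ = (z₂/z₁)^α ⇒ α = ln(V₂/V₁) / ln(z₂/z₁)
α = ln(18.2/14.9) / ln(130.0/30.0) = ln(1.2215) / ln(4.3333)
  = 0.20006 / 1.46634 = 0.13644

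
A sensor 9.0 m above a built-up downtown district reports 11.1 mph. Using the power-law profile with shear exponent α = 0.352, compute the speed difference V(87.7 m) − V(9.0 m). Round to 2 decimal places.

13.64 mph

Power law: V₂ = V₁ · (z₂/z₁)^α = 11.1 × (9.7444)^0.352 = 24.7381 mph
ΔV = 24.7381 − 11.1 = 13.6381 mph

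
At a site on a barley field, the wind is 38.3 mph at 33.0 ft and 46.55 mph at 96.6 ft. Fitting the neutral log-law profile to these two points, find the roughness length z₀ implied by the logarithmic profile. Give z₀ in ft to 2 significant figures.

z₀ ≈ 0.23 ft

Log law: V(z) ∝ ln(z/z₀). With r = V₁/V₂ = 38.3/46.55 = 0.82277,
r · ln(z₂/z₀) = ln(z₁/z₀) ⇒ ln z₀ = (ln z₁ − r·ln z₂)/(1 − r)
ln z₀ = (3.49651 − 0.82277×4.57058) / 0.17723 = -1.4898
z₀ = exp(-1.4898) = 0.2254 ft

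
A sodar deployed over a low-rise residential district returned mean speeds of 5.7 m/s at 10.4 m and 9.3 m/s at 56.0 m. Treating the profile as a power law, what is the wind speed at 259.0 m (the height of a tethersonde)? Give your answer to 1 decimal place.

First find α: α = ln(V₂/V₁)/ln(z₂/z₁) = ln(9.3/5.7)/ln(56.0/10.4) = 0.48955/1.68355 = 0.2908
Extrapolate from 56.0 m to 259.0 m: V₃ = 9.3 × (259.0/56.0)^0.2908 = 9.3 × 1.5610 = 14.5173 m/s

14.5 m/s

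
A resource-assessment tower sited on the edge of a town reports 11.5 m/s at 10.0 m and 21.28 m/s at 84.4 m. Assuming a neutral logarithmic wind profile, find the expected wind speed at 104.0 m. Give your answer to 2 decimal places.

Log law: V ∝ ln(z/z₀). From the pair, with r = V₁/V₂ = 0.54041,
ln z₀ = (ln z₁ − r·ln z₂)/(1 − r) = (2.3026 − 0.54041×4.4356)/0.45959 = -0.2055 → z₀ = 0.8142 m
V₃ = V₁ · ln(z₃/z₀)/ln(z₁/z₀) = 11.5 × 4.8499/2.5081 = 22.2375 m/s

22.24 m/s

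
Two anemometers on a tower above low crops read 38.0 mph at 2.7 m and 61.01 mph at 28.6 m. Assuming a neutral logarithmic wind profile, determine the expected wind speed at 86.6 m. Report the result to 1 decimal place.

Log law: V ∝ ln(z/z₀). From the pair, with r = V₁/V₂ = 0.62285,
ln z₀ = (ln z₁ − r·ln z₂)/(1 − r) = (0.9933 − 0.62285×3.3534)/0.37715 = -2.9044 → z₀ = 0.05478 m
V₃ = V₁ · ln(z₃/z₀)/ln(z₁/z₀) = 38.0 × 7.3657/3.8977 = 71.8112 mph

71.8 mph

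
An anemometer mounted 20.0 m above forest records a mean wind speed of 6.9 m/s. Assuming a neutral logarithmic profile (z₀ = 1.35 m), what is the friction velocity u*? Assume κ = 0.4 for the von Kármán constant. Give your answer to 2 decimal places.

u* ≈ 1.02 m/s

Log law: V(z) = (u*/κ) · ln(z/z₀) ⇒ u* = κ · V / ln(z/z₀)
u* = 0.4 × 6.9 / ln(20.0/1.35) = 0.4 × 6.9 / 2.6956
   = 2.7600 / 2.6956 = 1.0239 m/s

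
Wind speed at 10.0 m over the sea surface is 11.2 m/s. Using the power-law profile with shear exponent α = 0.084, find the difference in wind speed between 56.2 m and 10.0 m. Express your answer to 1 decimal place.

1.7 m/s

Power law: V₂ = V₁ · (z₂/z₁)^α = 11.2 × (5.6200)^0.084 = 12.9478 m/s
ΔV = 12.9478 − 11.2 = 1.7478 m/s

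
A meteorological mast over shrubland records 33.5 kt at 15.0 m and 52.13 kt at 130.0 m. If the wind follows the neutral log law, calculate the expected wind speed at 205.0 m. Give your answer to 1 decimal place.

Log law: V ∝ ln(z/z₀). From the pair, with r = V₁/V₂ = 0.64262,
ln z₀ = (ln z₁ − r·ln z₂)/(1 − r) = (2.7081 − 0.64262×4.8675)/0.35738 = -1.1751 → z₀ = 0.3088 m
V₃ = V₁ · ln(z₃/z₀)/ln(z₁/z₀) = 33.5 × 6.4981/3.8831 = 56.0594 kt

56.1 kt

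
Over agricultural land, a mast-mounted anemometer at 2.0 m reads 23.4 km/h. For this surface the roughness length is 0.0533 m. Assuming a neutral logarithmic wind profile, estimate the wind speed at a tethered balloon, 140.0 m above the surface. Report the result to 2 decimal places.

50.83 km/h

Log law: V(z) ∝ ln(z/z₀), so V₂/V₁ = ln(z₂/z₀) / ln(z₁/z₀).
ln(140.0/0.0533) = 7.8735, ln(2.0/0.0533) = 3.6250
V₂ = 23.4 × 7.8735/3.6250 = 23.4 × 2.1720 = 50.8250 km/h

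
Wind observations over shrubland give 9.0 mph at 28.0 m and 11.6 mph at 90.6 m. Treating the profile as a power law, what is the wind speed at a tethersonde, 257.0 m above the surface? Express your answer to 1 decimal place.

First find α: α = ln(V₂/V₁)/ln(z₂/z₁) = ln(11.6/9.0)/ln(90.6/28.0) = 0.25378/1.17425 = 0.2161
Extrapolate from 90.6 m to 257.0 m: V₃ = 11.6 × (257.0/90.6)^0.2161 = 11.6 × 1.2527 = 14.5318 mph

14.5 mph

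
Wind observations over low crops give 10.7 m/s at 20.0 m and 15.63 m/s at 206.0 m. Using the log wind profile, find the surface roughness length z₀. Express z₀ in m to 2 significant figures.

Log law: V(z) ∝ ln(z/z₀). With r = V₁/V₂ = 10.7/15.63 = 0.68458,
r · ln(z₂/z₀) = ln(z₁/z₀) ⇒ ln z₀ = (ln z₁ − r·ln z₂)/(1 − r)
ln z₀ = (2.99573 − 0.68458×5.32788) / 0.31542 = -2.0659
z₀ = exp(-2.0659) = 0.1267 m

z₀ ≈ 0.13 m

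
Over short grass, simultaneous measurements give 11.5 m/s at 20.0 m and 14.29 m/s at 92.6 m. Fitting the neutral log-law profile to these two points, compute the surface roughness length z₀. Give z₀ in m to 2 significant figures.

z₀ ≈ 0.036 m

Log law: V(z) ∝ ln(z/z₀). With r = V₁/V₂ = 11.5/14.29 = 0.80476,
r · ln(z₂/z₀) = ln(z₁/z₀) ⇒ ln z₀ = (ln z₁ − r·ln z₂)/(1 − r)
ln z₀ = (2.99573 − 0.80476×4.52829) / 0.19524 = -3.3213
z₀ = exp(-3.3213) = 0.03611 m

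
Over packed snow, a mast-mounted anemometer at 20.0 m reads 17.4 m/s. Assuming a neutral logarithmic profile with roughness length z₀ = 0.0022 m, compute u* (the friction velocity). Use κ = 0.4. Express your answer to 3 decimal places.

u* ≈ 0.764 m/s

Log law: V(z) = (u*/κ) · ln(z/z₀) ⇒ u* = κ · V / ln(z/z₀)
u* = 0.4 × 17.4 / ln(20.0/0.0022) = 0.4 × 17.4 / 9.1150
   = 6.9600 / 9.1150 = 0.7636 m/s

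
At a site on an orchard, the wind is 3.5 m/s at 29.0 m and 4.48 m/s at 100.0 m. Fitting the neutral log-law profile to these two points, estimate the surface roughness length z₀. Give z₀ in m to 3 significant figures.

z₀ ≈ 0.349 m

Log law: V(z) ∝ ln(z/z₀). With r = V₁/V₂ = 3.5/4.48 = 0.78125,
r · ln(z₂/z₀) = ln(z₁/z₀) ⇒ ln z₀ = (ln z₁ − r·ln z₂)/(1 − r)
ln z₀ = (3.36730 − 0.78125×4.60517) / 0.21875 = -1.0537
z₀ = exp(-1.0537) = 0.3487 m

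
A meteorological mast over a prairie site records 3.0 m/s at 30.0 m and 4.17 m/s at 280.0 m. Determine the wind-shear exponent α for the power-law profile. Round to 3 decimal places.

Power law: V₂/V₁ = (z₂/z₁)^α ⇒ α = ln(V₂/V₁) / ln(z₂/z₁)
α = ln(4.17/3.0) / ln(280.0/30.0) = ln(1.3900) / ln(9.3333)
  = 0.32930 / 2.23359 = 0.14743

α ≈ 0.147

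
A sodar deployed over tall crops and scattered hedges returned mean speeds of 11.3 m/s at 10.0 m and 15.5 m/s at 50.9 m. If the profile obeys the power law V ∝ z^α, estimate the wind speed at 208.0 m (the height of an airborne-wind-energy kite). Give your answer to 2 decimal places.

20.37 m/s

First find α: α = ln(V₂/V₁)/ln(z₂/z₁) = ln(15.5/11.3)/ln(50.9/10.0) = 0.31604/1.62728 = 0.1942
Extrapolate from 50.9 m to 208.0 m: V₃ = 15.5 × (208.0/50.9)^0.1942 = 15.5 × 1.3144 = 20.3734 m/s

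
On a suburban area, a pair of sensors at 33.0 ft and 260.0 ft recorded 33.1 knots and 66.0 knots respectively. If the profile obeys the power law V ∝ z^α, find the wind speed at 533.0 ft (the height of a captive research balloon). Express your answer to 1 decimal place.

First find α: α = ln(V₂/V₁)/ln(z₂/z₁) = ln(66.0/33.1)/ln(260.0/33.0) = 0.69012/2.06417 = 0.3343
Extrapolate from 260.0 ft to 533.0 ft: V₃ = 66.0 × (533.0/260.0)^0.3343 = 66.0 × 1.2712 = 83.9022 knots

83.9 knots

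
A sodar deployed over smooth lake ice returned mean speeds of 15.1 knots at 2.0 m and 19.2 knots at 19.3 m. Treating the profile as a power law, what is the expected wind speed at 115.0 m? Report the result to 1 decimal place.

First find α: α = ln(V₂/V₁)/ln(z₂/z₁) = ln(19.2/15.1)/ln(19.3/2.0) = 0.24022/2.26696 = 0.1060
Extrapolate from 19.3 m to 115.0 m: V₃ = 19.2 × (115.0/19.3)^0.1060 = 19.2 × 1.2082 = 23.1973 knots

23.2 knots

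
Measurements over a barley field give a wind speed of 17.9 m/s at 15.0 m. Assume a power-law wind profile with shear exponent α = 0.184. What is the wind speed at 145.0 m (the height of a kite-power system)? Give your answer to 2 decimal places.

Power-law profile: V₂ = V₁ · (z₂/z₁)^α
V₂ = 17.9 × (145.0/15.0)^0.184 = 17.9 × (9.6667)^0.184
    = 17.9 × 1.5181 = 27.1734 m/s

27.17 m/s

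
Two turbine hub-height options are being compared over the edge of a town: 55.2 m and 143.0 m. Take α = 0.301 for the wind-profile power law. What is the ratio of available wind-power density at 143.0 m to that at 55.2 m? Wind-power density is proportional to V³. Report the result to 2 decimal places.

2.36

Speed ratio: V_B/V_A = (z_B/z_A)^α = (143.0/55.2)^0.301 = (2.5906)^0.301 = 1.33178
Power-density ratio: P_B/P_A = (V_B/V_A)³ = (1.33178)³ = 2.36210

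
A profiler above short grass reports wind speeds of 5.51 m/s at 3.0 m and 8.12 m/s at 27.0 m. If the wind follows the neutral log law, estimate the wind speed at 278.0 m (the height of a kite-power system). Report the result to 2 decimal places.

10.89 m/s

Log law: V ∝ ln(z/z₀). From the pair, with r = V₁/V₂ = 0.67857,
ln z₀ = (ln z₁ − r·ln z₂)/(1 − r) = (1.0986 − 0.67857×3.2958)/0.32143 = -3.5400 → z₀ = 0.02901 m
V₃ = V₁ · ln(z₃/z₀)/ln(z₁/z₀) = 5.51 × 9.1676/4.6386 = 10.8898 m/s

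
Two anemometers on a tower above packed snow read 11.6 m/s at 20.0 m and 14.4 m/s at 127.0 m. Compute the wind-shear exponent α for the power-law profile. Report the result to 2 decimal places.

Power law: V₂/V₁ = (z₂/z₁)^α ⇒ α = ln(V₂/V₁) / ln(z₂/z₁)
α = ln(14.4/11.6) / ln(127.0/20.0) = ln(1.2414) / ln(6.3500)
  = 0.21622 / 1.84845 = 0.11698

α ≈ 0.12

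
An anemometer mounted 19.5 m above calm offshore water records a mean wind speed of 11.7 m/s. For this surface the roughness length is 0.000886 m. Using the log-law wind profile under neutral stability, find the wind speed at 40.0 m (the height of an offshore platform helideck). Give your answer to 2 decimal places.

Log law: V(z) ∝ ln(z/z₀), so V₂/V₁ = ln(z₂/z₀) / ln(z₁/z₀).
ln(40.0/0.000886) = 10.7177, ln(19.5/0.000886) = 9.9992
V₂ = 11.7 × 10.7177/9.9992 = 11.7 × 1.0719 = 12.5407 m/s

12.54 m/s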